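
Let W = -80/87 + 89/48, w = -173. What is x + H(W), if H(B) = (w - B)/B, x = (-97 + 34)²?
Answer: 4921552/1301 ≈ 3782.9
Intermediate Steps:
W = 1301/1392 (W = -80*1/87 + 89*(1/48) = -80/87 + 89/48 = 1301/1392 ≈ 0.93463)
x = 3969 (x = (-63)² = 3969)
H(B) = (-173 - B)/B
x + H(W) = 3969 + (-173 - 1*1301/1392)/(1301/1392) = 3969 + 1392*(-173 - 1301/1392)/1301 = 3969 + (1392/1301)*(-242117/1392) = 3969 - 242117/1301 = 4921552/1301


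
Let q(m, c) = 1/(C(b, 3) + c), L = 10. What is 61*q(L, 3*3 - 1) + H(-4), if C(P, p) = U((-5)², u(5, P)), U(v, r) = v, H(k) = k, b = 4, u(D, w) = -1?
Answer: -71/33 ≈ -2.1515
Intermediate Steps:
C(P, p) = 25 (C(P, p) = (-5)² = 25)
q(m, c) = 1/(25 + c)
61*q(L, 3*3 - 1) + H(-4) = 61/(25 + (3*3 - 1)) - 4 = 61/(25 + (9 - 1)) - 4 = 61/(25 + 8) - 4 = 61/33 - 4 = -71/33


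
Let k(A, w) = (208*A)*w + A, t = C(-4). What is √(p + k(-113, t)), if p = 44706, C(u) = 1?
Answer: √21089 ≈ 145.22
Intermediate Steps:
t = 1
k(A, w) = A + 208*A*w (k(A, w) = 208*A*w + A = A + 208*A*w)
√(p + k(-113, t)) = √(44706 - 113*(1 + 208*1)) = √(44706 - 113*(1 + 208)) = √(44706 - 113*209) = √(44706 - 23617) = √21089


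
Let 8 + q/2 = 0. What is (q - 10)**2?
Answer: 676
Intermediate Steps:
q = -16 (q = -16 + 2*0 = -16 + 0 = -16)
(q - 10)**2 = (-16 - 10)**2 = (-26)**2 = 676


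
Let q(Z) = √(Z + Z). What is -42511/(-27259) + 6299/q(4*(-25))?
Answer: 42511/27259 - 6299*I*√2/20 ≈ 1.5595 - 445.41*I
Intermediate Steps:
q(Z) = √2*√Z (q(Z) = √(2*Z) = √2*√Z)
-42511/(-27259) + 6299/q(4*(-25)) = -42511/(-27259) + 6299/((√2*√(4*(-25)))) = -42511*(-1/27259) + 6299/((√2*√(-100))) = 42511/27259 + 6299/((√2*(10*I))) = 42511/27259 + 6299/((10*I*√2)) = 42511/27259 + 6299*(-I*√2/20) = 42511/27259 - 6299*I*√2/20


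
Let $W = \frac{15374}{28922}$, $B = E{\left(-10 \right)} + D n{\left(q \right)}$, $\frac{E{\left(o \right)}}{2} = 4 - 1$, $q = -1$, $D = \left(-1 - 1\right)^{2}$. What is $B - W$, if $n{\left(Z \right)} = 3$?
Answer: $\frac{252611}{14461} \approx 17.468$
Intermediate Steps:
$D = 4$ ($D = \left(-2\right)^{2} = 4$)
$E{\left(o \right)} = 6$ ($E{\left(o \right)} = 2 \left(4 - 1\right) = 2 \cdot 3 = 6$)
$B = 18$ ($B = 6 + 4 \cdot 3 = 6 + 12 = 18$)
$W = \frac{7687}{14461}$ ($W = 15374 \cdot \frac{1}{28922} = \frac{7687}{14461} \approx 0.53157$)
$B - W = 18 - \frac{7687}{14461} = \frac{252611}{14461}$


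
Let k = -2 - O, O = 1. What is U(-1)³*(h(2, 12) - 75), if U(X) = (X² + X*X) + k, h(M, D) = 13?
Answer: 62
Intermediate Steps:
k = -3 (k = -2 - 1*1 = -2 - 1 = -3)
U(X) = -3 + 2*X² (U(X) = (X² + X*X) - 3 = (X² + X²) - 3 = 2*X² - 3 = -3 + 2*X²)
U(-1)³*(h(2, 12) - 75) = (-3 + 2*(-1)²)³*(13 - 75) = (-3 + 2*1)³*(-62) = (-3 + 2)³*(-62) = (-1)³*(-62) = -1*(-62) = 62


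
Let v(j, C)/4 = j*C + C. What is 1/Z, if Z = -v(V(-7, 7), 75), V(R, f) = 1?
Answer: -1/600 ≈ -0.0016667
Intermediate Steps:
v(j, C) = 4*C + 4*C*j (v(j, C) = 4*(j*C + C) = 4*(C*j + C) = 4*(C + C*j) = 4*C + 4*C*j)
Z = -600 (Z = -4*75*(1 + 1) = -4*75*2 = -1*600 = -600)
1/Z = 1/(-600) = -1/600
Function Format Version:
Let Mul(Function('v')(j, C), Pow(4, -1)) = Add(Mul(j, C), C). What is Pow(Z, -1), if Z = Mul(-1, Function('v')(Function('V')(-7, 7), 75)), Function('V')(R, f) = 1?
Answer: Rational(-1, 600) ≈ -0.0016667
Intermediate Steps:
Function('v')(j, C) = Add(Mul(4, C), Mul(4, C, j)) (Function('v')(j, C) = Mul(4, Add(Mul(j, C), C)) = Mul(4, Add(Mul(C, j), C)) = Mul(4, Add(C, Mul(C, j))) = Add(Mul(4, C), Mul(4, C, j)))
Z = -600 (Z = Mul(-1, Mul(4, 75, Add(1, 1))) = Mul(-1, Mul(4, 75, 2)) = Mul(-1, 600) = -600)
Pow(Z, -1) = Pow(-600, -1) = Rational(-1, 600)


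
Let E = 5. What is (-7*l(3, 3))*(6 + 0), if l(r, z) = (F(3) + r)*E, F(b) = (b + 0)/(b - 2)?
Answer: -1260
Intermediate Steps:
F(b) = b/(-2 + b)
l(r, z) = 15 + 5*r (l(r, z) = (3/(-2 + 3) + r)*5 = (3/1 + r)*5 = (3*1 + r)*5 = (3 + r)*5 = 15 + 5*r)
(-7*l(3, 3))*(6 + 0) = (-7*(15 + 5*3))*(6 + 0) = -7*(15 + 15)*6 = -7*30*6 = -210*6 = -1260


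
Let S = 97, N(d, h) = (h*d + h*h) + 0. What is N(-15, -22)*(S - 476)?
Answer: -308506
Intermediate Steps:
N(d, h) = h² + d*h (N(d, h) = (d*h + h²) + 0 = (h² + d*h) + 0 = h² + d*h)
N(-15, -22)*(S - 476) = (-22*(-15 - 22))*(97 - 476) = -22*(-37)*(-379) = 814*(-379) = -308506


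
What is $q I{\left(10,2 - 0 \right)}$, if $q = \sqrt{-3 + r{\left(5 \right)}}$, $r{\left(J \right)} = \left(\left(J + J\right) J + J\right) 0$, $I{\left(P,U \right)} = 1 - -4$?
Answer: $5 i \sqrt{3} \approx 8.6602 i$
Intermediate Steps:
$I{\left(P,U \right)} = 5$ ($I{\left(P,U \right)} = 1 + 4 = 5$)
$r{\left(J \right)} = 0$ ($r{\left(J \right)} = \left(2 J J + J\right) 0 = \left(2 J^{2} + J\right) 0 = \left(J + 2 J^{2}\right) 0 = 0$)
$q = i \sqrt{3}$ ($q = \sqrt{-3 + 0} = \sqrt{-3} = i \sqrt{3} \approx 1.732 i$)
$q I{\left(10,2 - 0 \right)} = i \sqrt{3} \cdot 5 = 5 i \sqrt{3}$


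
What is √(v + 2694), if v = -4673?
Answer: I*√1979 ≈ 44.486*I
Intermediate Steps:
√(v + 2694) = √(-4673 + 2694) = √(-1979) = I*√1979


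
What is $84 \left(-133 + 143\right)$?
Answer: $840$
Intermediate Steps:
$84 \left(-133 + 143\right) = 84 \cdot 10 = 840$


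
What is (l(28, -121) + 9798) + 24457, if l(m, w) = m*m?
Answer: 35039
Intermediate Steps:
l(m, w) = m²
(l(28, -121) + 9798) + 24457 = (28² + 9798) + 24457 = (784 + 9798) + 24457 = 10582 + 24457 = 35039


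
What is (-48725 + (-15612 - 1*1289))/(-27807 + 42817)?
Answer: -1727/395 ≈ -4.3722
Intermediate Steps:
(-48725 + (-15612 - 1*1289))/(-27807 + 42817) = (-48725 + (-15612 - 1289))/15010 = (-48725 - 16901)*(1/15010) = -65626*1/15010 = -1727/395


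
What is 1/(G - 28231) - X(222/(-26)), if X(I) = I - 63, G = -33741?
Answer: 57633947/805636 ≈ 71.538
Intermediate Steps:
X(I) = -63 + I
1/(G - 28231) - X(222/(-26)) = 1/(-33741 - 28231) - (-63 + 222/(-26)) = 1/(-61972) - (-63 + 222*(-1/26)) = -1/61972 - (-63 - 111/13) = -1/61972 - 1*(-930/13) = -1/61972 + 930/13 = 57633947/805636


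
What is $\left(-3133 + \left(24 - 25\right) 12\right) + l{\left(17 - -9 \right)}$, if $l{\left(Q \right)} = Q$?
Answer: $-3119$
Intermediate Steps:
$\left(-3133 + \left(24 - 25\right) 12\right) + l{\left(17 - -9 \right)} = \left(-3133 + \left(24 - 25\right) 12\right) + \left(17 - -9\right) = \left(-3133 - 12\right) + \left(17 + 9\right) = \left(-3133 - 12\right) + 26 = -3145 + 26 = -3119$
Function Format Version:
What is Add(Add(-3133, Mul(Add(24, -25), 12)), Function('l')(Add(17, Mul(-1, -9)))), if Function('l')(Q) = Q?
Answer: -3119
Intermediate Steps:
Add(Add(-3133, Mul(Add(24, -25), 12)), Function('l')(Add(17, Mul(-1, -9)))) = Add(Add(-3133, Mul(Add(24, -25), 12)), Add(17, Mul(-1, -9))) = Add(Add(-3133, Mul(-1, 12)), Add(17, 9)) = Add(Add(-3133, -12), 26) = Add(-3145, 26) = -3119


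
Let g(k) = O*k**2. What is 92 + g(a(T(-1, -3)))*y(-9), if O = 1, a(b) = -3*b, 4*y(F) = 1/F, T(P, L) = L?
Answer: 359/4 ≈ 89.750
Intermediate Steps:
y(F) = 1/(4*F)
g(k) = k**2 (g(k) = 1*k**2 = k**2)
92 + g(a(T(-1, -3)))*y(-9) = 92 + (-3*(-3))**2*((1/4)/(-9)) = 92 + 9**2*((1/4)*(-1/9)) = 92 + 81*(-1/36) = 92 - 9/4 = 359/4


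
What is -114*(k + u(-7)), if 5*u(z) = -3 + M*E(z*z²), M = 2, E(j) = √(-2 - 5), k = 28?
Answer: -15618/5 - 228*I*√7/5 ≈ -3123.6 - 120.65*I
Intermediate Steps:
E(j) = I*√7 (E(j) = √(-7) = I*√7)
u(z) = -⅗ + 2*I*√7/5 (u(z) = (-3 + 2*(I*√7))/5 = (-3 + 2*I*√7)/5 = -⅗ + 2*I*√7/5)
-114*(k + u(-7)) = -114*(28 + (-⅗ + 2*I*√7/5)) = -114*(137/5 + 2*I*√7/5) = -15618/5 - 228*I*√7/5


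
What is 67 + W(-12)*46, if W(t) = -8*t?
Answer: 4483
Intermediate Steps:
67 + W(-12)*46 = 67 - 8*(-12)*46 = 67 + 96*46 = 67 + 4416 = 4483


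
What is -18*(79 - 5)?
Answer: -1332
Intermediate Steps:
-18*(79 - 5) = -18*74 = -1332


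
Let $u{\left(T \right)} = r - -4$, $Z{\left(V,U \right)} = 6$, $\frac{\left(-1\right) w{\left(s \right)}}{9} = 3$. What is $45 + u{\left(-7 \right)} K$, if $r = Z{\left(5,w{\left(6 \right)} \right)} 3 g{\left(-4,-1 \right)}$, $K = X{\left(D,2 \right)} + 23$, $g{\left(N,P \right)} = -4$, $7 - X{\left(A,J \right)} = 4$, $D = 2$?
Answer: $-1723$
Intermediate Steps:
$X{\left(A,J \right)} = 3$ ($X{\left(A,J \right)} = 7 - 4 = 3$)
$w{\left(s \right)} = -27$ ($w{\left(s \right)} = \left(-9\right) 3 = -27$)
$K = 26$ ($K = 3 + 23 = 26$)
$r = -72$ ($r = 6 \cdot 3 \left(-4\right) = 18 \left(-4\right) = -72$)
$u{\left(T \right)} = -68$ ($u{\left(T \right)} = -72 - -4 = -72 + 4 = -68$)
$45 + u{\left(-7 \right)} K = 45 - 1768 = -1723$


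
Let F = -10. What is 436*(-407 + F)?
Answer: -181812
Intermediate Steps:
436*(-407 + F) = 436*(-407 - 10) = 436*(-417) = -181812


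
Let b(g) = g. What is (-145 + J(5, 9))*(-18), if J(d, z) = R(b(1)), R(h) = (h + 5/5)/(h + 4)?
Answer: 13014/5 ≈ 2602.8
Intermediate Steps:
R(h) = (1 + h)/(4 + h) (R(h) = (h + 5*(⅕))/(4 + h) = (h + 1)/(4 + h) = (1 + h)/(4 + h))
J(d, z) = ⅖ (J(d, z) = (1 + 1)/(4 + 1) = 2/5 = (⅕)*2 = ⅖)
(-145 + J(5, 9))*(-18) = (-145 + ⅖)*(-18) = -723/5*(-18) = 13014/5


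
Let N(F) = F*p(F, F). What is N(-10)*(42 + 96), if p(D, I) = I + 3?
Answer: 9660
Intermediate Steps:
p(D, I) = 3 + I
N(F) = F*(3 + F)
N(-10)*(42 + 96) = (-10*(3 - 10))*(42 + 96) = -10*(-7)*138 = 70*138 = 9660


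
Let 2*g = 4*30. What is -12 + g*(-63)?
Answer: -3792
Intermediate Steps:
g = 60 (g = (4*30)/2 = (½)*120 = 60)
-12 + g*(-63) = -12 + 60*(-63) = -12 - 3780 = -3792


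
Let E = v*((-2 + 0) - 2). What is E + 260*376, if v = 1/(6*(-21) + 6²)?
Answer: 4399202/45 ≈ 97760.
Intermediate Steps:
v = -1/90 (v = 1/(-126 + 36) = 1/(-90) = -1/90 ≈ -0.011111)
E = 2/45 (E = -((-2 + 0) - 2)/90 = -(-2 - 2)/90 = -1/90*(-4) = 2/45 ≈ 0.044444)
E + 260*376 = 2/45 + 260*376 = 2/45 + 97760 = 4399202/45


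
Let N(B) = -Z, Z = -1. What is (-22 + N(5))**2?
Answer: 441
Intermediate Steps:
N(B) = 1 (N(B) = -1*(-1) = 1)
(-22 + N(5))**2 = (-22 + 1)**2 = (-21)**2 = 441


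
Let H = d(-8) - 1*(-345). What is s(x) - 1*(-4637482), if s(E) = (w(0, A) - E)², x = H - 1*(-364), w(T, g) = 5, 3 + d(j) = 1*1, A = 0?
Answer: 5130286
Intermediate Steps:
d(j) = -2 (d(j) = -3 + 1*1 = -3 + 1 = -2)
H = 343 (H = -2 - 1*(-345) = -2 + 345 = 343)
x = 707 (x = 343 - 1*(-364) = 343 + 364 = 707)
s(E) = (5 - E)²
s(x) - 1*(-4637482) = (-5 + 707)² - 1*(-4637482) = 702² + 4637482 = 492804 + 4637482 = 5130286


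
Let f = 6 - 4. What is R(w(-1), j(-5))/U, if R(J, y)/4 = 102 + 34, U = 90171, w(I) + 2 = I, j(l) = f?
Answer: 544/90171 ≈ 0.0060330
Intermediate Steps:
f = 2
j(l) = 2
w(I) = -2 + I
R(J, y) = 544 (R(J, y) = 4*(102 + 34) = 4*136 = 544)
R(w(-1), j(-5))/U = 544/90171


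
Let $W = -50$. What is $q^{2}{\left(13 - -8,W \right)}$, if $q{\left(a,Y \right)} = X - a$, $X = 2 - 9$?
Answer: $784$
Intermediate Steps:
$X = -7$ ($X = 2 - 9 = -7$)
$q{\left(a,Y \right)} = -7 - a$
$q^{2}{\left(13 - -8,W \right)} = \left(-7 - \left(13 - -8\right)\right)^{2} = \left(-7 - \left(13 + 8\right)\right)^{2} = \left(-7 - 21\right)^{2} = \left(-28\right)^{2} = 784$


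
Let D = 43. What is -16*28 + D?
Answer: -405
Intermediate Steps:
-16*28 + D = -16*28 + 43 = -448 + 43 = -405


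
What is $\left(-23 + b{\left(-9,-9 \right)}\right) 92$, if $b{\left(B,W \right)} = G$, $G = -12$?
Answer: $-3220$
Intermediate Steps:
$b{\left(B,W \right)} = -12$
$\left(-23 + b{\left(-9,-9 \right)}\right) 92 = \left(-23 - 12\right) 92 = \left(-35\right) 92 = -3220$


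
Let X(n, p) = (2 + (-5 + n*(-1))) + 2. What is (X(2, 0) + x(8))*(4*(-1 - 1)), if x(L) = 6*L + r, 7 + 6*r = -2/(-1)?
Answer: -1060/3 ≈ -353.33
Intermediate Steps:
r = -5/6 (r = -7/6 + (-2/(-1))/6 = -7/6 + (-2*(-1))/6 = -7/6 + (1/6)*2 = -7/6 + 1/3 = -5/6 ≈ -0.83333)
X(n, p) = -1 - n (X(n, p) = (2 + (-5 - n)) + 2 = (-3 - n) + 2 = -1 - n)
x(L) = -5/6 + 6*L (x(L) = 6*L - 5/6 = -5/6 + 6*L)
(X(2, 0) + x(8))*(4*(-1 - 1)) = ((-1 - 1*2) + (-5/6 + 6*8))*(4*(-1 - 1)) = ((-1 - 2) + (-5/6 + 48))*(4*(-2)) = (-3 + 283/6)*(-8) = (265/6)*(-8) = -1060/3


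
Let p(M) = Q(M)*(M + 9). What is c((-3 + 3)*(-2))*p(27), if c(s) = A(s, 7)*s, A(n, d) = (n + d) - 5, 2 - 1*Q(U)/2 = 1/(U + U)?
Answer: 0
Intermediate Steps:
Q(U) = 4 - 1/U (Q(U) = 4 - 2/(U + U) = 4 - 2*1/(2*U) = 4 - 1/U)
p(M) = (4 - 1/M)*(9 + M) (p(M) = (4 - 1/M)*(M + 9) = (4 - 1/M)*(9 + M))
A(n, d) = -5 + d + n (A(n, d) = (d + n) - 5 = -5 + d + n)
c(s) = s*(2 + s) (c(s) = (-5 + 7 + s)*s = (2 + s)*s = s*(2 + s))
c((-3 + 3)*(-2))*p(27) = (((-3 + 3)*(-2))*(2 + (-3 + 3)*(-2)))*(35 - 9/27 + 4*27) = ((0*(-2))*(2 + 0*(-2)))*(35 - 9*1/27 + 108) = (0*(2 + 0))*(35 - 1/3 + 108) = (0*2)*(428/3) = 0*(428/3) = 0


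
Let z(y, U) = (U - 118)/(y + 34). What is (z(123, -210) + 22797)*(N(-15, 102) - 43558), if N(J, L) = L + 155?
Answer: -154965662101/157 ≈ -9.8704e+8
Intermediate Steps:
N(J, L) = 155 + L
z(y, U) = (-118 + U)/(34 + y)
(z(123, -210) + 22797)*(N(-15, 102) - 43558) = ((-118 - 210)/(34 + 123) + 22797)*((155 + 102) - 43558) = (-328/157 + 22797)*(257 - 43558) = ((1/157)*(-328) + 22797)*(-43301) = (-328/157 + 22797)*(-43301) = (3578801/157)*(-43301) = -154965662101/157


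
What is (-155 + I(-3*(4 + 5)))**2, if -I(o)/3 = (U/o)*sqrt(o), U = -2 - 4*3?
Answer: 71879/3 + 4340*I*sqrt(3)/3 ≈ 23960.0 + 2505.7*I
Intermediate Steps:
U = -14 (U = -2 - 12 = -14)
I(o) = 42/sqrt(o) (I(o) = -3*(-14/o)*sqrt(o) = -(-42)/sqrt(o) = 42/sqrt(o))
(-155 + I(-3*(4 + 5)))**2 = (-155 + 42/sqrt(-3*(4 + 5)))**2 = (-155 + 42/sqrt(-3*9))**2 = (-155 + 42/sqrt(-27))**2 = (-155 + 42*(-I*sqrt(3)/9))**2 = (-155 - 14*I*sqrt(3)/3)**2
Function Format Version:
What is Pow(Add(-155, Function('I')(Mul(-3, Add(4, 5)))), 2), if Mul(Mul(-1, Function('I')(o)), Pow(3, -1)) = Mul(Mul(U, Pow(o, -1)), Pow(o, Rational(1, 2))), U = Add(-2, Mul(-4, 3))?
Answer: Add(Rational(71879, 3), Mul(Rational(4340, 3), I, Pow(3, Rational(1, 2)))) ≈ Add(23960., Mul(2505.7, I))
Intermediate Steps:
U = -14 (U = Add(-2, -12) = -14)
Function('I')(o) = Mul(42, Pow(o, Rational(-1, 2))) (Function('I')(o) = Mul(-3, Mul(Mul(-14, Pow(o, -1)), Pow(o, Rational(1, 2)))) = Mul(-3, Mul(-14, Pow(o, Rational(-1, 2)))) = Mul(42, Pow(o, Rational(-1, 2))))
Pow(Add(-155, Function('I')(Mul(-3, Add(4, 5)))), 2) = Pow(Add(-155, Mul(42, Pow(Mul(-3, Add(4, 5)), Rational(-1, 2)))), 2) = Pow(Add(-155, Mul(42, Pow(Mul(-3, 9), Rational(-1, 2)))), 2) = Pow(Add(-155, Mul(42, Pow(-27, Rational(-1, 2)))), 2) = Pow(Add(-155, Mul(42, Mul(Rational(-1, 9), I, Pow(3, Rational(1, 2))))), 2) = Pow(Add(-155, Mul(Rational(-14, 3), I, Pow(3, Rational(1, 2)))), 2)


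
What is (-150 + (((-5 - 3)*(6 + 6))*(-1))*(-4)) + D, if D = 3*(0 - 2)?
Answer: -540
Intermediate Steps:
D = -6 (D = 3*(-2) = -6)
(-150 + (((-5 - 3)*(6 + 6))*(-1))*(-4)) + D = (-150 + (((-5 - 3)*(6 + 6))*(-1))*(-4)) - 6 = (-150 + (-8*12*(-1))*(-4)) - 6 = (-150 - 96*(-1)*(-4)) - 6 = (-150 + 96*(-4)) - 6 = (-150 - 384) - 6 = -534 - 6 = -540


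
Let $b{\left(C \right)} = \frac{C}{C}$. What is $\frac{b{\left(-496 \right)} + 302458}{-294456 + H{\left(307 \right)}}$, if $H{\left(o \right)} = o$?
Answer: $- \frac{302459}{294149} \approx -1.0283$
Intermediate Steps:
$b{\left(C \right)} = 1$
$\frac{b{\left(-496 \right)} + 302458}{-294456 + H{\left(307 \right)}} = \frac{1 + 302458}{-294456 + 307} = \frac{302459}{-294149} = 302459 \left(- \frac{1}{294149}\right) = - \frac{302459}{294149}$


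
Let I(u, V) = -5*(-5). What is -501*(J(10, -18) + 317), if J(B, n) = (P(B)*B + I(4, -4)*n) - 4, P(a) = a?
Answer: 18537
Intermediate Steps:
I(u, V) = 25
J(B, n) = -4 + B² + 25*n (J(B, n) = (B*B + 25*n) - 4 = (B² + 25*n) - 4 = -4 + B² + 25*n)
-501*(J(10, -18) + 317) = -501*((-4 + 10² + 25*(-18)) + 317) = -501*((-4 + 100 - 450) + 317) = -501*(-354 + 317) = -501*(-37) = 18537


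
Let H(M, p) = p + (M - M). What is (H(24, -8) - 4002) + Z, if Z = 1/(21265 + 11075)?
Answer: -129683399/32340 ≈ -4010.0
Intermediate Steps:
H(M, p) = p (H(M, p) = p + 0 = p)
Z = 1/32340 ≈ 3.0921e-5
(H(24, -8) - 4002) + Z = (-8 - 4002) + 1/32340 = -4010 + 1/32340 = -129683399/32340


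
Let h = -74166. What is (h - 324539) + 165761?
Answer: -232944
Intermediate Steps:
(h - 324539) + 165761 = (-74166 - 324539) + 165761 = -398705 + 165761 = -232944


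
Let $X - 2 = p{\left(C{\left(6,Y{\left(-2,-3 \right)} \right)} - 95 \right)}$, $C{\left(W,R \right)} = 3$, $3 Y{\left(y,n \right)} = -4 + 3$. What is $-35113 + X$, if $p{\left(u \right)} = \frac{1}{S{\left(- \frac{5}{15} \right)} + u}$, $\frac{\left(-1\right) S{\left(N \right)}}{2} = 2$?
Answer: $- \frac{3370657}{96} \approx -35111.0$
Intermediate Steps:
$S{\left(N \right)} = -4$ ($S{\left(N \right)} = \left(-2\right) 2 = -4$)
$Y{\left(y,n \right)} = - \frac{1}{3}$ ($Y{\left(y,n \right)} = \frac{-4 + 3}{3} = \frac{1}{3} \left(-1\right) = - \frac{1}{3}$)
$p{\left(u \right)} = \frac{1}{-4 + u}$
$X = \frac{191}{96}$ ($X = 2 + \frac{1}{-4 + \left(3 - 95\right)} = 2 + \frac{1}{-4 - 92} = 2 + \frac{1}{-96} = 2 - \frac{1}{96} = \frac{191}{96} \approx 1.9896$)
$-35113 + X = -35113 + \frac{191}{96} = - \frac{3370657}{96}$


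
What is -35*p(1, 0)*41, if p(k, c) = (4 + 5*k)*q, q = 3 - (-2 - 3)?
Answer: -103320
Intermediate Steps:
q = 8 (q = 3 - 1*(-5) = 3 + 5 = 8)
p(k, c) = 32 + 40*k (p(k, c) = (4 + 5*k)*8 = 32 + 40*k)
-35*p(1, 0)*41 = -35*(32 + 40*1)*41 = -35*(32 + 40)*41 = -35*72*41 = -2520*41 = -103320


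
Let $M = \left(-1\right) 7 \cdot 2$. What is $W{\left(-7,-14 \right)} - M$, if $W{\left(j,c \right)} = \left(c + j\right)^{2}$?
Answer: $455$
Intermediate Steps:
$M = -14$ ($M = \left(-7\right) 2 = -14$)
$W{\left(-7,-14 \right)} - M = \left(-14 - 7\right)^{2} - -14 = \left(-21\right)^{2} + 14 = 441 + 14 = 455$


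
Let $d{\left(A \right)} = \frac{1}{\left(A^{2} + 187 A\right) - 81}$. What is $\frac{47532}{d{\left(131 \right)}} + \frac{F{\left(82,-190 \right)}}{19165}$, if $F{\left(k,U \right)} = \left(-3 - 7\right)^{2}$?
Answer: $\frac{7574920116032}{3833} \approx 1.9762 \cdot 10^{9}$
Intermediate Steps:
$F{\left(k,U \right)} = 100$ ($F{\left(k,U \right)} = \left(-10\right)^{2} = 100$)
$d{\left(A \right)} = \frac{1}{-81 + A^{2} + 187 A}$
$\frac{47532}{d{\left(131 \right)}} + \frac{F{\left(82,-190 \right)}}{19165} = \frac{47532}{\frac{1}{-81 + 131^{2} + 187 \cdot 131}} + \frac{100}{19165} = \frac{47532}{\frac{1}{-81 + 17161 + 24497}} + 100 \cdot \frac{1}{19165} = \frac{47532}{\frac{1}{41577}} + \frac{20}{3833} = 47532 \frac{1}{\frac{1}{41577}} + \frac{20}{3833} = 47532 \cdot 41577 + \frac{20}{3833} = 1976237964 + \frac{20}{3833} = \frac{7574920116032}{3833}$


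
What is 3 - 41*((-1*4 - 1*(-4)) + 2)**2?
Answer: -161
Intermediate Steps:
3 - 41*((-1*4 - 1*(-4)) + 2)**2 = 3 - 41*((-4 + 4) + 2)**2 = 3 - 41*(0 + 2)**2 = 3 - 41*2**2 = 3 - 41*4 = 3 - 164 = -161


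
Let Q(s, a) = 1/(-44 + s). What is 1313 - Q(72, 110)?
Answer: 36763/28 ≈ 1313.0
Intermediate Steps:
1313 - Q(72, 110) = 1313 - 1/(-44 + 72) = 1313 - 1/28 = 36763/28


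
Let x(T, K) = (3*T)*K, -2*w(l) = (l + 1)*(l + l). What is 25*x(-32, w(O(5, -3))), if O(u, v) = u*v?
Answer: 504000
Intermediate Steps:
w(l) = -l*(1 + l) (w(l) = -(l + 1)*(l + l)/2 = -(1 + l)*2*l/2 = -l*(1 + l))
x(T, K) = 3*K*T
25*x(-32, w(O(5, -3))) = 25*(3*(-5*(-3)*(1 + 5*(-3)))*(-32)) = 25*(3*(-1*(-15)*(1 - 15))*(-32)) = 25*(3*(-1*(-15)*(-14))*(-32)) = 25*(3*(-210)*(-32)) = 25*20160 = 504000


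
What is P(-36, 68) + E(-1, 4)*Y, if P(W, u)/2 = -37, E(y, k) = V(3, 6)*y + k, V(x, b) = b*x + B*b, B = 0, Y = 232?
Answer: -3322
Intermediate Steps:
V(x, b) = b*x (V(x, b) = b*x + 0*b = b*x + 0 = b*x)
E(y, k) = k + 18*y (E(y, k) = (6*3)*y + k = 18*y + k = k + 18*y)
P(W, u) = -74 (P(W, u) = 2*(-37) = -74)
P(-36, 68) + E(-1, 4)*Y = -74 + (4 + 18*(-1))*232 = -74 + (4 - 18)*232 = -74 - 14*232 = -74 - 3248 = -3322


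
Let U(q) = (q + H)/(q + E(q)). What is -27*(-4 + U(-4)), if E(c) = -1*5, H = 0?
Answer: 96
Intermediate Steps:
E(c) = -5
U(q) = q/(-5 + q) (U(q) = (q + 0)/(q - 5) = q/(-5 + q))
-27*(-4 + U(-4)) = -27*(-4 - 4/(-5 - 4)) = -27*(-4 - 4/(-9)) = -27*(-4 - 4*(-⅑)) = -27*(-4 + 4/9) = -27*(-32/9) = 96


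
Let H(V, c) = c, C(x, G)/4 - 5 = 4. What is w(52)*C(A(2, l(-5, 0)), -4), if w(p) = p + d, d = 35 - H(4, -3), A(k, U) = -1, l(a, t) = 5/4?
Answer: 3240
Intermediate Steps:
l(a, t) = 5/4 (l(a, t) = 5*(¼) = 5/4)
C(x, G) = 36 (C(x, G) = 20 + 4*4 = 20 + 16 = 36)
d = 38 (d = 35 - 1*(-3) = 35 + 3 = 38)
w(p) = 38 + p (w(p) = p + 38 = 38 + p)
w(52)*C(A(2, l(-5, 0)), -4) = (38 + 52)*36 = 90*36 = 3240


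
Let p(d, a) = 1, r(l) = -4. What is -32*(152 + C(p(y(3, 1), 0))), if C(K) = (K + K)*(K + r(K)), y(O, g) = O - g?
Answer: -4672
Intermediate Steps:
C(K) = 2*K*(-4 + K) (C(K) = (K + K)*(K - 4) = (2*K)*(-4 + K) = 2*K*(-4 + K))
-32*(152 + C(p(y(3, 1), 0))) = -32*(152 + 2*1*(-4 + 1)) = -32*(152 + 2*1*(-3)) = -32*(152 - 6) = -32*146 = -4672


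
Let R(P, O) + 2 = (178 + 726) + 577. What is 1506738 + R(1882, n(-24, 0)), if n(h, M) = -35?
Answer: 1508217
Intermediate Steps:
R(P, O) = 1479 (R(P, O) = -2 + ((178 + 726) + 577) = -2 + (904 + 577) = -2 + 1481 = 1479)
1506738 + R(1882, n(-24, 0)) = 1506738 + 1479 = 1508217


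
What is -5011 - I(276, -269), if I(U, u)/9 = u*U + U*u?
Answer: 1331381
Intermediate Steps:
I(U, u) = 18*U*u (I(U, u) = 9*(u*U + U*u) = 9*(U*u + U*u) = 9*(2*U*u) = 18*U*u)
-5011 - I(276, -269) = -5011 - 18*276*(-269) = -5011 - 1*(-1336392) = -5011 + 1336392 = 1331381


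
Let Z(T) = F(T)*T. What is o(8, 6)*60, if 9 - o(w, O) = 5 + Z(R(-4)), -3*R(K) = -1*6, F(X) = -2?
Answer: 480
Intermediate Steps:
R(K) = 2 (R(K) = -(-1)*6/3 = -1/3*(-6) = 2)
Z(T) = -2*T
o(w, O) = 8 (o(w, O) = 9 - (5 - 2*2) = 9 - (5 - 4) = 9 - 1*1 = 9 - 1 = 8)
o(8, 6)*60 = 8*60 = 480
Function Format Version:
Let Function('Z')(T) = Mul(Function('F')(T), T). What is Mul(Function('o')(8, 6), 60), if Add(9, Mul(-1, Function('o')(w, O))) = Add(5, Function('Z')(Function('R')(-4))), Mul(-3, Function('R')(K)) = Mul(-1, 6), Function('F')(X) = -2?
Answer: 480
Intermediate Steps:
Function('R')(K) = 2 (Function('R')(K) = Mul(Rational(-1, 3), Mul(-1, 6)) = Mul(Rational(-1, 3), -6) = 2)
Function('Z')(T) = Mul(-2, T)
Function('o')(w, O) = 8 (Function('o')(w, O) = Add(9, Mul(-1, Add(5, Mul(-2, 2)))) = Add(9, Mul(-1, Add(5, -4))) = Add(9, Mul(-1, 1)) = Add(9, -1) = 8)
Mul(Function('o')(8, 6), 60) = Mul(8, 60) = 480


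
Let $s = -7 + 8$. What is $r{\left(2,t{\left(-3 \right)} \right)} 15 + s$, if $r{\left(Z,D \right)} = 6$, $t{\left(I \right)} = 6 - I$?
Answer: $91$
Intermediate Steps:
$s = 1$
$r{\left(2,t{\left(-3 \right)} \right)} 15 + s = 6 \cdot 15 + 1 = 90 + 1 = 91$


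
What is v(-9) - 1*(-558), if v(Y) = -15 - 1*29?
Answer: 514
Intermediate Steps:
v(Y) = -44 (v(Y) = -15 - 29 = -44)
v(-9) - 1*(-558) = -44 - 1*(-558) = -44 + 558 = 514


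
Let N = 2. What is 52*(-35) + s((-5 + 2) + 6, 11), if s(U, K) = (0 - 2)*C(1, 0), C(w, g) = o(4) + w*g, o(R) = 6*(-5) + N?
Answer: -1764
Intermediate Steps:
o(R) = -28 (o(R) = 6*(-5) + 2 = -30 + 2 = -28)
C(w, g) = -28 + g*w (C(w, g) = -28 + w*g = -28 + g*w)
s(U, K) = 56 (s(U, K) = (0 - 2)*(-28 + 0*1) = -2*(-28 + 0) = -2*(-28) = 56)
52*(-35) + s((-5 + 2) + 6, 11) = 52*(-35) + 56 = -1820 + 56 = -1764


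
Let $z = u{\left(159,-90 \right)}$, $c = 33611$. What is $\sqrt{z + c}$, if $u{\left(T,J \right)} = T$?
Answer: $\sqrt{33770} \approx 183.77$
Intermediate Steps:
$z = 159$
$\sqrt{z + c} = \sqrt{159 + 33611} = \sqrt{33770}$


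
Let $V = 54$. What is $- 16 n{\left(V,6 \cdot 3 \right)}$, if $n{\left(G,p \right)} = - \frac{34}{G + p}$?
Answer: $\frac{68}{9} \approx 7.5556$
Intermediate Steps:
$- 16 n{\left(V,6 \cdot 3 \right)} = - 16 \left(- \frac{34}{54 + 6 \cdot 3}\right) = - 16 \left(- \frac{34}{54 + 18}\right) = - 16 \left(- \frac{34}{72}\right) = - 16 \left(\left(-34\right) \frac{1}{72}\right) = \left(-16\right) \left(- \frac{17}{36}\right) = \frac{68}{9}$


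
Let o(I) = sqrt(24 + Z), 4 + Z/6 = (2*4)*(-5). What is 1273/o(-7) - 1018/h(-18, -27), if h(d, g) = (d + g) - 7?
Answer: 509/26 - 1273*I*sqrt(15)/60 ≈ 19.577 - 82.172*I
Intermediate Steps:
Z = -264 (Z = -24 + 6*((2*4)*(-5)) = -24 + 6*(8*(-5)) = -24 + 6*(-40) = -24 - 240 = -264)
h(d, g) = -7 + d + g
o(I) = 4*I*sqrt(15) (o(I) = sqrt(24 - 264) = sqrt(-240) = 4*I*sqrt(15))
1273/o(-7) - 1018/h(-18, -27) = 1273/((4*I*sqrt(15))) - 1018/(-7 - 18 - 27) = 1273*(-I*sqrt(15)/60) - 1018/(-52) = -1273*I*sqrt(15)/60 - 1018*(-1/52) = -1273*I*sqrt(15)/60 + 509/26 = 509/26 - 1273*I*sqrt(15)/60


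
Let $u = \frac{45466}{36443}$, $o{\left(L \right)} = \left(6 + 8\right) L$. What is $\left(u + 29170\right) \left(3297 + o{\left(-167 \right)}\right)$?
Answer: $\frac{1019501177184}{36443} \approx 2.7975 \cdot 10^{7}$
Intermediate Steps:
$o{\left(L \right)} = 14 L$
$u = \frac{45466}{36443}$ ($u = 45466 \cdot \frac{1}{36443} = \frac{45466}{36443} \approx 1.2476$)
$\left(u + 29170\right) \left(3297 + o{\left(-167 \right)}\right) = \left(\frac{45466}{36443} + 29170\right) \left(3297 + 14 \left(-167\right)\right) = \frac{1063087776 \left(3297 - 2338\right)}{36443} = \frac{1063087776}{36443} \cdot 959 = \frac{1019501177184}{36443}$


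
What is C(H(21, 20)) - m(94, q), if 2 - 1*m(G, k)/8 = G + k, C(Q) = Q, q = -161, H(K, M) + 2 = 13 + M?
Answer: -521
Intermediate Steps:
H(K, M) = 11 + M (H(K, M) = -2 + (13 + M) = 11 + M)
m(G, k) = 16 - 8*G - 8*k (m(G, k) = 16 - 8*(G + k) = 16 + (-8*G - 8*k) = 16 - 8*G - 8*k)
C(H(21, 20)) - m(94, q) = (11 + 20) - (16 - 8*94 - 8*(-161)) = 31 - (16 - 752 + 1288) = 31 - 1*552 = 31 - 552 = -521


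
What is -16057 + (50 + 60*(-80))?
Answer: -20807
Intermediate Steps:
-16057 + (50 + 60*(-80)) = -16057 + (50 - 4800) = -16057 - 4750 = -20807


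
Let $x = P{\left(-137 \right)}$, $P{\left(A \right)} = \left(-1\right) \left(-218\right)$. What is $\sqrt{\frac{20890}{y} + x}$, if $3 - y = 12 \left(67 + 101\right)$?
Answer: $\frac{2 \sqrt{210330318}}{2013} \approx 14.409$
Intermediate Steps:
$P{\left(A \right)} = 218$
$x = 218$
$y = -2013$ ($y = 3 - 12 \left(67 + 101\right) = 3 - 12 \cdot 168 = 3 - 2016 = -2013$)
$\sqrt{\frac{20890}{y} + x} = \sqrt{\frac{20890}{-2013} + 218} = \sqrt{20890 \left(- \frac{1}{2013}\right) + 218} = \sqrt{- \frac{20890}{2013} + 218} = \sqrt{\frac{417944}{2013}} = \frac{2 \sqrt{210330318}}{2013}$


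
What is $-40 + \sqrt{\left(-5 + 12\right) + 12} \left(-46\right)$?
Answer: $-40 - 46 \sqrt{19} \approx -240.51$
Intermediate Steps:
$-40 + \sqrt{\left(-5 + 12\right) + 12} \left(-46\right) = -40 + \sqrt{7 + 12} \left(-46\right) = -40 + \sqrt{19} \left(-46\right) = -40 - 46 \sqrt{19}$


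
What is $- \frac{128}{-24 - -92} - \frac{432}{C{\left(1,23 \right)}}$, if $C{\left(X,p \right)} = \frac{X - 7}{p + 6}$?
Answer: $\frac{35464}{17} \approx 2086.1$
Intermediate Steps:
$C{\left(X,p \right)} = \frac{-7 + X}{6 + p}$
$- \frac{128}{-24 - -92} - \frac{432}{C{\left(1,23 \right)}} = - \frac{128}{-24 - -92} - \frac{432}{\frac{1}{6 + 23} \left(-7 + 1\right)} = - \frac{128}{-24 + 92} - \frac{432}{\frac{1}{29} \left(-6\right)} = - \frac{128}{68} - \frac{432}{\frac{1}{29} \left(-6\right)} = \left(-128\right) \frac{1}{68} - \frac{432}{- \frac{6}{29}} = - \frac{32}{17} - -2088 = - \frac{32}{17} + 2088 = \frac{35464}{17}$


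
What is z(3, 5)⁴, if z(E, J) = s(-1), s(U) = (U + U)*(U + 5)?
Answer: 4096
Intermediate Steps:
s(U) = 2*U*(5 + U) (s(U) = (2*U)*(5 + U) = 2*U*(5 + U))
z(E, J) = -8 (z(E, J) = 2*(-1)*(5 - 1) = 2*(-1)*4 = -8)
z(3, 5)⁴ = (-8)⁴ = 4096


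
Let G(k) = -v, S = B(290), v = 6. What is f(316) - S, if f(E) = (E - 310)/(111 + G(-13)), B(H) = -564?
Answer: 19742/35 ≈ 564.06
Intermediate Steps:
S = -564
G(k) = -6 (G(k) = -1*6 = -6)
f(E) = -62/21 + E/105 (f(E) = (E - 310)/(111 - 6) = (-310 + E)/105 = (-310 + E)*(1/105) = -62/21 + E/105)
f(316) - S = (-62/21 + (1/105)*316) - 1*(-564) = (-62/21 + 316/105) + 564 = 2/35 + 564 = 19742/35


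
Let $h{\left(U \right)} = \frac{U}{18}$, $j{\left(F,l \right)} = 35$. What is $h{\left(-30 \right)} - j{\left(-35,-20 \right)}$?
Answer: $- \frac{110}{3} \approx -36.667$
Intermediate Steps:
$h{\left(U \right)} = \frac{U}{18}$ ($h{\left(U \right)} = U \frac{1}{18} = \frac{U}{18}$)
$h{\left(-30 \right)} - j{\left(-35,-20 \right)} = \frac{1}{18} \left(-30\right) - 35 = - \frac{5}{3} - 35 = - \frac{110}{3}$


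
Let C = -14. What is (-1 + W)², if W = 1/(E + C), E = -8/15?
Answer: 54289/47524 ≈ 1.1423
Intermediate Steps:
E = -8/15 (E = -8*1/15 = -8/15 ≈ -0.53333)
W = -15/218 (W = 1/(-8/15 - 14) = 1/(-218/15) = -15/218 ≈ -0.068807)
(-1 + W)² = (-1 - 15/218)² = (-233/218)² = 54289/47524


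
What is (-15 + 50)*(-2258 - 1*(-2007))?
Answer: -8785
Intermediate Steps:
(-15 + 50)*(-2258 - 1*(-2007)) = 35*(-2258 + 2007) = 35*(-251) = -8785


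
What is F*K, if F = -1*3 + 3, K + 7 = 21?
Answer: 0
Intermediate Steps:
K = 14 (K = -7 + 21 = 14)
F = 0 (F = -3 + 3 = 0)
F*K = 0*14 = 0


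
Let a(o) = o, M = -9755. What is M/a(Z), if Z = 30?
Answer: -1951/6 ≈ -325.17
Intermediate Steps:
M/a(Z) = -9755/30 = -9755*1/30 = -1951/6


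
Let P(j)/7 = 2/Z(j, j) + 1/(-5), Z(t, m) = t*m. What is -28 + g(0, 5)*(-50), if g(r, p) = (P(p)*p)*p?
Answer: 1022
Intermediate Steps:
Z(t, m) = m*t
P(j) = -7/5 + 14/j² (P(j) = 7*(2/((j*j)) + 1/(-5)) = 7*(2/(j²) + 1*(-⅕)) = 7*(2/j² - ⅕) = 7*(-⅕ + 2/j²) = -7/5 + 14/j²)
g(r, p) = p²*(-7/5 + 14/p²) (g(r, p) = ((-7/5 + 14/p²)*p)*p = (p*(-7/5 + 14/p²))*p = p²*(-7/5 + 14/p²))
-28 + g(0, 5)*(-50) = -28 + (14 - 7/5*5²)*(-50) = -28 + (14 - 7/5*25)*(-50) = -28 + (14 - 35)*(-50) = -28 - 21*(-50) = -28 + 1050 = 1022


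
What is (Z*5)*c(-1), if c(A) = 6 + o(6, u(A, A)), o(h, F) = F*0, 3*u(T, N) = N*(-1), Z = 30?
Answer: 900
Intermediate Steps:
u(T, N) = -N/3 (u(T, N) = (N*(-1))/3 = (-N)/3 = -N/3)
o(h, F) = 0
c(A) = 6 (c(A) = 6 + 0 = 6)
(Z*5)*c(-1) = (30*5)*6 = 150*6 = 900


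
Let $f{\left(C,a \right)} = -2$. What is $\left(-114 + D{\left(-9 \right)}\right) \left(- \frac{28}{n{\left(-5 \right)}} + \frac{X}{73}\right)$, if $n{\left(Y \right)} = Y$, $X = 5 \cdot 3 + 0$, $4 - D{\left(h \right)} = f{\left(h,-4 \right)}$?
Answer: $- \frac{228852}{365} \approx -626.99$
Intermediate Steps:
$D{\left(h \right)} = 6$ ($D{\left(h \right)} = 4 - -2 = 4 + 2 = 6$)
$X = 15$ ($X = 15 + 0 = 15$)
$\left(-114 + D{\left(-9 \right)}\right) \left(- \frac{28}{n{\left(-5 \right)}} + \frac{X}{73}\right) = \left(-114 + 6\right) \left(- \frac{28}{-5} + \frac{15}{73}\right) = - 108 \left(\left(-28\right) \left(- \frac{1}{5}\right) + 15 \cdot \frac{1}{73}\right) = - 108 \left(\frac{28}{5} + \frac{15}{73}\right) = \left(-108\right) \frac{2119}{365} = - \frac{228852}{365}$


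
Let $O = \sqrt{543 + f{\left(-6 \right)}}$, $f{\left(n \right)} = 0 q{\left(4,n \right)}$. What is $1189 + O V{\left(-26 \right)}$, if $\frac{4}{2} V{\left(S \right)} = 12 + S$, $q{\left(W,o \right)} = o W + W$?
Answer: $1189 - 7 \sqrt{543} \approx 1025.9$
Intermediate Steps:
$q{\left(W,o \right)} = W + W o$ ($q{\left(W,o \right)} = W o + W = W + W o$)
$V{\left(S \right)} = 6 + \frac{S}{2}$ ($V{\left(S \right)} = \frac{12 + S}{2} = 6 + \frac{S}{2}$)
$f{\left(n \right)} = 0$ ($f{\left(n \right)} = 0 \cdot 4 \left(1 + n\right) = 0 \left(4 + 4 n\right) = 0$)
$O = \sqrt{543}$ ($O = \sqrt{543 + 0} = \sqrt{543} \approx 23.302$)
$1189 + O V{\left(-26 \right)} = 1189 + \sqrt{543} \left(6 + \frac{1}{2} \left(-26\right)\right) = 1189 + \sqrt{543} \left(6 - 13\right) = 1189 + \sqrt{543} \left(-7\right) = 1189 - 7 \sqrt{543}$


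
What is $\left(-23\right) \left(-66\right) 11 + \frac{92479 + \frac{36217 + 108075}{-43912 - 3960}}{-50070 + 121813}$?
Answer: $\frac{14338347252951}{858620224} \approx 16699.0$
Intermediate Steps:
$\left(-23\right) \left(-66\right) 11 + \frac{92479 + \frac{36217 + 108075}{-43912 - 3960}}{-50070 + 121813} = 1518 \cdot 11 + \frac{92479 + \frac{144292}{-47872}}{71743} = 16698 + \left(92479 + 144292 \left(- \frac{1}{47872}\right)\right) \frac{1}{71743} = 16698 + \left(92479 - \frac{36073}{11968}\right) \frac{1}{71743} = 16698 + \frac{1106752599}{11968} \cdot \frac{1}{71743} = 16698 + \frac{1106752599}{858620224} = \frac{14338347252951}{858620224}$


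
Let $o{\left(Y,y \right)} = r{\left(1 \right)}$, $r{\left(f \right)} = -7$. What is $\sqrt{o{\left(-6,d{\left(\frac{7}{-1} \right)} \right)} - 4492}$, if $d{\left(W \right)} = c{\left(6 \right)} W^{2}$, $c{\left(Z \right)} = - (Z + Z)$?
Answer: $i \sqrt{4499} \approx 67.075 i$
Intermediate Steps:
$c{\left(Z \right)} = - 2 Z$
$d{\left(W \right)} = - 12 W^{2}$ ($d{\left(W \right)} = \left(-2\right) 6 W^{2} = - 12 W^{2}$)
$o{\left(Y,y \right)} = -7$
$\sqrt{o{\left(-6,d{\left(\frac{7}{-1} \right)} \right)} - 4492} = \sqrt{-7 - 4492} = \sqrt{-4499} = i \sqrt{4499}$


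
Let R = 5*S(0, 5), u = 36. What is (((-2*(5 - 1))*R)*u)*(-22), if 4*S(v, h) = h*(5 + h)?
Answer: 396000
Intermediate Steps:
S(v, h) = h*(5 + h)/4 (S(v, h) = (h*(5 + h))/4 = h*(5 + h)/4)
R = 125/2 (R = 5*((¼)*5*(5 + 5)) = 5*((¼)*5*10) = 5*(25/2) = 125/2 ≈ 62.500)
(((-2*(5 - 1))*R)*u)*(-22) = ((-2*(5 - 1)*(125/2))*36)*(-22) = ((-2*4*(125/2))*36)*(-22) = (-8*125/2*36)*(-22) = -500*36*(-22) = -18000*(-22) = 396000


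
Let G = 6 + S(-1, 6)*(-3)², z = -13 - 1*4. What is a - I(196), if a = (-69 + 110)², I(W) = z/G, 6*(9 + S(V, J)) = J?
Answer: 110929/66 ≈ 1680.7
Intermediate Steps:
S(V, J) = -9 + J/6
z = -17 (z = -13 - 4 = -17)
G = -66 (G = 6 + (-9 + (⅙)*6)*(-3)² = 6 + (-9 + 1)*9 = 6 - 8*9 = 6 - 72 = -66)
I(W) = 17/66 (I(W) = -17/(-66) = -17*(-1/66) = 17/66)
a = 1681 (a = 41² = 1681)
a - I(196) = 1681 - 1*17/66 = 1681 - 17/66 = 110929/66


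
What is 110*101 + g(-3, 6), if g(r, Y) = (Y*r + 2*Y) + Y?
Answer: 11110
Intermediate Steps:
g(r, Y) = 3*Y + Y*r (g(r, Y) = (2*Y + Y*r) + Y = 3*Y + Y*r)
110*101 + g(-3, 6) = 110*101 + 6*(3 - 3) = 11110 + 6*0 = 11110 + 0 = 11110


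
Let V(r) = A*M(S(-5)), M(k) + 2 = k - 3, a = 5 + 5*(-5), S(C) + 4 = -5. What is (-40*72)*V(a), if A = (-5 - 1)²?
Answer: 1451520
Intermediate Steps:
S(C) = -9 (S(C) = -4 - 5 = -9)
a = -20 (a = 5 - 25 = -20)
A = 36 (A = (-6)² = 36)
M(k) = -5 + k (M(k) = -2 + (k - 3) = -2 + (-3 + k) = -5 + k)
V(r) = -504 (V(r) = 36*(-5 - 9) = 36*(-14) = -504)
(-40*72)*V(a) = -40*72*(-504) = -2880*(-504) = 1451520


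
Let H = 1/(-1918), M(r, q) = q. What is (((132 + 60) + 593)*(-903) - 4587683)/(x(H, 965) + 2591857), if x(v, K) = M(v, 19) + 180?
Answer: -2648269/1296028 ≈ -2.0434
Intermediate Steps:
H = -1/1918 ≈ -0.00052138
x(v, K) = 199 (x(v, K) = 19 + 180 = 199)
(((132 + 60) + 593)*(-903) - 4587683)/(x(H, 965) + 2591857) = (((132 + 60) + 593)*(-903) - 4587683)/(199 + 2591857) = ((192 + 593)*(-903) - 4587683)/2592056 = (785*(-903) - 4587683)*(1/2592056) = (-708855 - 4587683)*(1/2592056) = -5296538*1/2592056 = -2648269/1296028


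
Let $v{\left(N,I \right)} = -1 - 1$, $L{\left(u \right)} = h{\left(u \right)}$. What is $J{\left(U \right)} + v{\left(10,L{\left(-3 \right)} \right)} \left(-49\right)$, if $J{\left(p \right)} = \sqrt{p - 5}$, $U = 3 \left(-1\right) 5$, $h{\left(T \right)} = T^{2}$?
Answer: $98 + 2 i \sqrt{5} \approx 98.0 + 4.4721 i$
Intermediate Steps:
$L{\left(u \right)} = u^{2}$
$v{\left(N,I \right)} = -2$ ($v{\left(N,I \right)} = -1 - 1 = -2$)
$U = -15$ ($U = \left(-3\right) 5 = -15$)
$J{\left(p \right)} = \sqrt{-5 + p}$
$J{\left(U \right)} + v{\left(10,L{\left(-3 \right)} \right)} \left(-49\right) = \sqrt{-5 - 15} - -98 = \sqrt{-20} + 98 = 2 i \sqrt{5} + 98 = 98 + 2 i \sqrt{5}$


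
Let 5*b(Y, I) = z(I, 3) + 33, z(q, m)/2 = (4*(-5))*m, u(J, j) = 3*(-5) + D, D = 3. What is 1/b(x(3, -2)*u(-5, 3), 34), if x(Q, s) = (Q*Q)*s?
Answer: -5/87 ≈ -0.057471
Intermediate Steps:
x(Q, s) = s*Q² (x(Q, s) = Q²*s = s*Q²)
u(J, j) = -12 (u(J, j) = 3*(-5) + 3 = -15 + 3 = -12)
z(q, m) = -40*m (z(q, m) = 2*((4*(-5))*m) = 2*(-20*m) = -40*m)
b(Y, I) = -87/5 (b(Y, I) = (-40*3 + 33)/5 = (-120 + 33)/5 = (⅕)*(-87) = -87/5)
1/b(x(3, -2)*u(-5, 3), 34) = 1/(-87/5) = -5/87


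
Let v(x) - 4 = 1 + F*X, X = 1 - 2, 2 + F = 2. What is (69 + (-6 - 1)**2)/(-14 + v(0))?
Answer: -118/9 ≈ -13.111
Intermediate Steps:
F = 0 (F = -2 + 2 = 0)
X = -1
v(x) = 5 (v(x) = 4 + (1 + 0*(-1)) = 4 + (1 + 0) = 4 + 1 = 5)
(69 + (-6 - 1)**2)/(-14 + v(0)) = (69 + (-6 - 1)**2)/(-14 + 5) = (69 + (-7)**2)/(-9) = (69 + 49)*(-1/9) = 118*(-1/9) = -118/9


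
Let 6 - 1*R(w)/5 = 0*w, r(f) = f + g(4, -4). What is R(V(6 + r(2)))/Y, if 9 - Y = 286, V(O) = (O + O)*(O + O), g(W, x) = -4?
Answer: -30/277 ≈ -0.10830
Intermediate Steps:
r(f) = -4 + f (r(f) = f - 4 = -4 + f)
V(O) = 4*O² (V(O) = (2*O)*(2*O) = 4*O²)
R(w) = 30 (R(w) = 30 - 0*w = 30 - 5*0 = 30 + 0 = 30)
Y = -277 (Y = 9 - 1*286 = 9 - 286 = -277)
R(V(6 + r(2)))/Y = 30/(-277) = 30*(-1/277) = -30/277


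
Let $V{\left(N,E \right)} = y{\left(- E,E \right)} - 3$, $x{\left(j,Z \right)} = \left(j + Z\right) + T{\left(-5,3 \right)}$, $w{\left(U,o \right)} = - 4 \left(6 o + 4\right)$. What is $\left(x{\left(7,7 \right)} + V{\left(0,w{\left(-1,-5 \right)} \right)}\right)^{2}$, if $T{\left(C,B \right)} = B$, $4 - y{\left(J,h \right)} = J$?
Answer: $14884$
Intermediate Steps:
$y{\left(J,h \right)} = 4 - J$
$w{\left(U,o \right)} = -16 - 24 o$ ($w{\left(U,o \right)} = - 4 \left(4 + 6 o\right) = -16 - 24 o$)
$x{\left(j,Z \right)} = 3 + Z + j$ ($x{\left(j,Z \right)} = \left(j + Z\right) + 3 = \left(Z + j\right) + 3 = 3 + Z + j$)
$V{\left(N,E \right)} = 1 + E$ ($V{\left(N,E \right)} = \left(4 - - E\right) - 3 = \left(4 + E\right) - 3 = 1 + E$)
$\left(x{\left(7,7 \right)} + V{\left(0,w{\left(-1,-5 \right)} \right)}\right)^{2} = \left(\left(3 + 7 + 7\right) + \left(1 - -104\right)\right)^{2} = \left(17 + \left(1 + \left(-16 + 120\right)\right)\right)^{2} = \left(17 + \left(1 + 104\right)\right)^{2} = \left(17 + 105\right)^{2} = 122^{2} = 14884$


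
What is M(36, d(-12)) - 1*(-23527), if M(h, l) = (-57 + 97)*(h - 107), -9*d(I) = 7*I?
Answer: 20687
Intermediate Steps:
d(I) = -7*I/9
M(h, l) = -4280 + 40*h (M(h, l) = 40*(-107 + h) = -4280 + 40*h)
M(36, d(-12)) - 1*(-23527) = (-4280 + 40*36) - 1*(-23527) = (-4280 + 1440) + 23527 = -2840 + 23527 = 20687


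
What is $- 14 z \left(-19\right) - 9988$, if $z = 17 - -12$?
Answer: $-2274$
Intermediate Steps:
$z = 29$ ($z = 17 + 12 = 29$)
$- 14 z \left(-19\right) - 9988 = \left(-14\right) 29 \left(-19\right) - 9988 = \left(-406\right) \left(-19\right) - 9988 = 7714 - 9988 = -2274$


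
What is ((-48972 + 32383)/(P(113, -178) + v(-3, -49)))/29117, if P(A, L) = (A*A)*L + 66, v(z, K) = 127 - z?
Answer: 16589/66173798262 ≈ 2.5069e-7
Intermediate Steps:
P(A, L) = 66 + L*A² (P(A, L) = A²*L + 66 = L*A² + 66 = 66 + L*A²)
((-48972 + 32383)/(P(113, -178) + v(-3, -49)))/29117 = ((-48972 + 32383)/((66 - 178*113²) + (127 - 1*(-3))))/29117 = -16589/((66 - 178*12769) + (127 + 3))*(1/29117) = -16589/((66 - 2272882) + 130)*(1/29117) = -16589/(-2272816 + 130)*(1/29117) = -16589/(-2272686)*(1/29117) = -16589*(-1/2272686)*(1/29117) = (16589/2272686)*(1/29117) = 16589/66173798262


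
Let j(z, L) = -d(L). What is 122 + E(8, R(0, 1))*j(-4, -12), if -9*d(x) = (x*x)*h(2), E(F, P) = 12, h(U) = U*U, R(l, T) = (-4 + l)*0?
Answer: 890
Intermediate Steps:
R(l, T) = 0
h(U) = U**2
d(x) = -4*x**2/9 (d(x) = -x*x*2**2/9 = -x**2*4/9 = -4*x**2/9)
j(z, L) = 4*L**2/9 (j(z, L) = -(-4)*L**2/9 = 4*L**2/9)
122 + E(8, R(0, 1))*j(-4, -12) = 122 + 12*((4/9)*(-12)**2) = 122 + 12*((4/9)*144) = 122 + 12*64 = 122 + 768 = 890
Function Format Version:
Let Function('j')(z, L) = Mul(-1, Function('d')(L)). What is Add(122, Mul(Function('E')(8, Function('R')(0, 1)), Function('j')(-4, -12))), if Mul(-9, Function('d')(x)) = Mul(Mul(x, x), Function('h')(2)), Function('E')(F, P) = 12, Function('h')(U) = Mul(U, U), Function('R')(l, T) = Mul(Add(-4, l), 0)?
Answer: 890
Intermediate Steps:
Function('R')(l, T) = 0
Function('h')(U) = Pow(U, 2)
Function('d')(x) = Mul(Rational(-4, 9), Pow(x, 2)) (Function('d')(x) = Mul(Rational(-1, 9), Mul(Mul(x, x), Pow(2, 2))) = Mul(Rational(-1, 9), Mul(Pow(x, 2), 4)) = Mul(Rational(-1, 9), Mul(4, Pow(x, 2))) = Mul(Rational(-4, 9), Pow(x, 2)))
Function('j')(z, L) = Mul(Rational(4, 9), Pow(L, 2)) (Function('j')(z, L) = Mul(-1, Mul(Rational(-4, 9), Pow(L, 2))) = Mul(Rational(4, 9), Pow(L, 2)))
Add(122, Mul(Function('E')(8, Function('R')(0, 1)), Function('j')(-4, -12))) = Add(122, Mul(12, Mul(Rational(4, 9), Pow(-12, 2)))) = Add(122, Mul(12, Mul(Rational(4, 9), 144))) = Add(122, Mul(12, 64)) = Add(122, 768) = 890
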